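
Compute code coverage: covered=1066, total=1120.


Coverage = covered / total * 100
Coverage = 1066 / 1120 * 100
Coverage = 95.18%

95.18%


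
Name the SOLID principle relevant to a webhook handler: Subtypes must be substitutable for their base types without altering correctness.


This describes the Liskov Substitution Principle (LSP)

Liskov Substitution Principle (LSP)


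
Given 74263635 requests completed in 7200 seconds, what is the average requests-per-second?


Formula: throughput = requests / seconds
throughput = 74263635 / 7200
throughput = 10314.39 requests/second

10314.39 requests/second


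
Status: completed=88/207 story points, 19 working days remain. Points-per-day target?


Formula: Required rate = Remaining points / Days left
Remaining = 207 - 88 = 119 points
Required rate = 119 / 19 = 6.26 points/day

6.26 points/day


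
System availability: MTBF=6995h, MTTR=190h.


Availability = MTBF / (MTBF + MTTR)
Availability = 6995 / (6995 + 190)
Availability = 6995 / 7185
Availability = 97.3556%

97.3556%


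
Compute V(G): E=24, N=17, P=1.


Formula: V(G) = E - N + 2P
V(G) = 24 - 17 + 2*1
V(G) = 7 + 2
V(G) = 9

9


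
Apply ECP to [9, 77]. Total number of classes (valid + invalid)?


Valid range: [9, 77]
Class 1: x < 9 — invalid
Class 2: 9 ≤ x ≤ 77 — valid
Class 3: x > 77 — invalid
Total equivalence classes: 3

3 equivalence classes


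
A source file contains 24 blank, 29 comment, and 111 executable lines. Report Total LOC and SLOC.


Total LOC = blank + comment + code
Total LOC = 24 + 29 + 111 = 164
SLOC (source only) = code = 111

Total LOC: 164, SLOC: 111


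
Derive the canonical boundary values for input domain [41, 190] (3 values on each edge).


Range: [41, 190]
Boundaries: just below min, min, min+1, max-1, max, just above max
Values: [40, 41, 42, 189, 190, 191]

[40, 41, 42, 189, 190, 191]


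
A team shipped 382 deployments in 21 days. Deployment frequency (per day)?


Formula: deployments per day = releases / days
= 382 / 21
= 18.19 deploys/day
(equivalently, 127.33 deploys/week)

18.19 deploys/day


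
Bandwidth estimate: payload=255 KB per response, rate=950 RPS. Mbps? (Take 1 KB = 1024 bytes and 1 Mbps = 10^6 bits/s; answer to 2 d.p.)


Formula: Mbps = payload_bytes * RPS * 8 / 1e6
Payload per request = 255 KB = 255 * 1024 = 261120 bytes
Total bytes/sec = 261120 * 950 = 248064000
Total bits/sec = 248064000 * 8 = 1984512000
Mbps = 1984512000 / 1e6 = 1984.51

1984.51 Mbps


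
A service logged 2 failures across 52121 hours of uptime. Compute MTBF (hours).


Formula: MTBF = Total operating time / Number of failures
MTBF = 52121 / 2
MTBF = 26060.5 hours

26060.5 hours


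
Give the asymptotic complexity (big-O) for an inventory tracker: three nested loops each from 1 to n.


Reasoning: three levels of nesting over n
Complexity: O(n^3)

O(n^3)


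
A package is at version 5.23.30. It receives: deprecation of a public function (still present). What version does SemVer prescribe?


Current: 5.23.30
Change category: 'deprecation of a public function (still present)' → minor bump
SemVer rule: minor bump → increment MINOR, reset PATCH to 0 (MAJOR unchanged)
New: 5.24.0

5.24.0


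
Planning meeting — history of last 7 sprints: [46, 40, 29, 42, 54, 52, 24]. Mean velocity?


Formula: Avg velocity = Total points / Number of sprints
Points: [46, 40, 29, 42, 54, 52, 24]
Sum = 46 + 40 + 29 + 42 + 54 + 52 + 24 = 287
Avg velocity = 287 / 7 = 41.0 points/sprint

41.0 points/sprint


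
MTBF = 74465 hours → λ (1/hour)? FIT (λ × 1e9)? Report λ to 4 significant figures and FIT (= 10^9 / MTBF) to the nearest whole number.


Formula: λ = 1 / MTBF; FIT = λ × 1e9 = 1e9 / MTBF
λ = 1 / 74465 ≈ 1.343e-05 failures/hour
FIT = 1e9 / 74465 ≈ 13429 failures per 1e9 hours (nearest whole number)

λ = 1.343e-05 /h, FIT = 13429


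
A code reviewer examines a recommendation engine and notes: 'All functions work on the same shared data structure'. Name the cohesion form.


Reasoning: Functions share data
Type: Communicational cohesion

Communicational cohesion


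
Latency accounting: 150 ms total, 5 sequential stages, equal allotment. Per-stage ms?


Formula: per_stage = total_budget / stages
per_stage = 150 / 5
per_stage = 30.0 ms

30.0 ms


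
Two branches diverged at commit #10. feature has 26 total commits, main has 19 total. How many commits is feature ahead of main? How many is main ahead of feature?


Common ancestor: commit #10
feature commits after divergence: 26 - 10 = 16
main commits after divergence: 19 - 10 = 9
feature is 16 commits ahead of main
main is 9 commits ahead of feature

feature ahead: 16, main ahead: 9


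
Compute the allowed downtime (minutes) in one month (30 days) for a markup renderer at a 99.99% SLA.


Formula: allowed downtime = period * (100 - SLA) / 100
Period (month (30 days)) = 43200 minutes
Unavailability fraction = (100 - 99.99) / 100
Allowed downtime = 43200 * (100 - 99.99) / 100
Allowed downtime = 4.32 minutes

4.32 minutes


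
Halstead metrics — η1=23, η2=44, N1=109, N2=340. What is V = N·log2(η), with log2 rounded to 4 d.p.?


Formula: V = N * log2(η), where N = N1 + N2 and η = η1 + η2
η = 23 + 44 = 67
N = 109 + 340 = 449
log2(67) ≈ 6.0661
V = 449 * 6.0661 = 2723.68

2723.68


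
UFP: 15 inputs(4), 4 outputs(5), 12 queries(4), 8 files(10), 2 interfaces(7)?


UFP = EI*4 + EO*5 + EQ*4 + ILF*10 + EIF*7
UFP = 15*4 + 4*5 + 12*4 + 8*10 + 2*7
UFP = 60 + 20 + 48 + 80 + 14
UFP = 222

222


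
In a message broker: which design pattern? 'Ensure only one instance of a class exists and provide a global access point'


This matches the Singleton pattern

Singleton


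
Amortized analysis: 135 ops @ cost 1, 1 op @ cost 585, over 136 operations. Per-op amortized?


Formula: Amortized cost = Total cost / Operations
Total cost = (135 * 1) + (1 * 585)
Total cost = 135 + 585 = 720
Amortized = 720 / 136 = 5.2941

5.2941


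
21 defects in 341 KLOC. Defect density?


Defect density = defects / KLOC
Defect density = 21 / 341
Defect density = 0.062 defects/KLOC

0.062 defects/KLOC


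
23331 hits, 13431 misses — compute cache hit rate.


Formula: hit rate = hits / (hits + misses) * 100
hit rate = 23331 / (23331 + 13431) * 100
hit rate = 23331 / 36762 * 100
hit rate = 63.46%

63.46%


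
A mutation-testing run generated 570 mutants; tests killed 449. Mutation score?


Mutation score = killed / total * 100
Mutation score = 449 / 570 * 100
Mutation score = 78.77%

78.77%


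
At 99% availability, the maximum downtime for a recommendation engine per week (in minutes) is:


Formula: allowed downtime = period * (100 - SLA) / 100
Period (week) = 10080 minutes
Unavailability fraction = (100 - 99.0) / 100
Allowed downtime = 10080 * (100 - 99.0) / 100
Allowed downtime = 100.8 minutes

100.8 minutes


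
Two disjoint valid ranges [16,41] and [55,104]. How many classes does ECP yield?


Valid ranges: [16,41] and [55,104]
Class 1: x < 16 — invalid
Class 2: 16 ≤ x ≤ 41 — valid
Class 3: 41 < x < 55 — invalid (gap between ranges)
Class 4: 55 ≤ x ≤ 104 — valid
Class 5: x > 104 — invalid
Total equivalence classes: 5

5 equivalence classes


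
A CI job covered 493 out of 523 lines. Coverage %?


Coverage = covered / total * 100
Coverage = 493 / 523 * 100
Coverage = 94.26%

94.26%


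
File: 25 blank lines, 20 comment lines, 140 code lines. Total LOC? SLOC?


Total LOC = blank + comment + code
Total LOC = 25 + 20 + 140 = 185
SLOC (source only) = code = 140

Total LOC: 185, SLOC: 140


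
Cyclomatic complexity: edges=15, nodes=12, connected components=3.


Formula: V(G) = E - N + 2P
V(G) = 15 - 12 + 2*3
V(G) = 3 + 6
V(G) = 9

9


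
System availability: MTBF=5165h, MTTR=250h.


Availability = MTBF / (MTBF + MTTR)
Availability = 5165 / (5165 + 250)
Availability = 5165 / 5415
Availability = 95.3832%

95.3832%


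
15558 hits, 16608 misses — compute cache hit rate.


Formula: hit rate = hits / (hits + misses) * 100
hit rate = 15558 / (15558 + 16608) * 100
hit rate = 15558 / 32166 * 100
hit rate = 48.37%

48.37%


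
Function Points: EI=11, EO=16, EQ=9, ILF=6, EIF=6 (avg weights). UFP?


UFP = EI*4 + EO*5 + EQ*4 + ILF*10 + EIF*7
UFP = 11*4 + 16*5 + 9*4 + 6*10 + 6*7
UFP = 44 + 80 + 36 + 60 + 42
UFP = 262

262


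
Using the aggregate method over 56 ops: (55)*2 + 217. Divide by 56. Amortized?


Formula: Amortized cost = Total cost / Operations
Total cost = (55 * 2) + (1 * 217)
Total cost = 110 + 217 = 327
Amortized = 327 / 56 = 5.8393

5.8393


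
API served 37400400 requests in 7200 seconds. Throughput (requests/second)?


Formula: throughput = requests / seconds
throughput = 37400400 / 7200
throughput = 5194.5 requests/second

5194.5 requests/second


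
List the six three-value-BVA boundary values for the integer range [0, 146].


Range: [0, 146]
Boundaries: just below min, min, min+1, max-1, max, just above max
Values: [-1, 0, 1, 145, 146, 147]

[-1, 0, 1, 145, 146, 147]


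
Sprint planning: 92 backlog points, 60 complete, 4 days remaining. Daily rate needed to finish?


Formula: Required rate = Remaining points / Days left
Remaining = 92 - 60 = 32 points
Required rate = 32 / 4 = 8.0 points/day

8.0 points/day


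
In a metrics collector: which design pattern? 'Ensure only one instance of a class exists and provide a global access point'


This matches the Singleton pattern

Singleton


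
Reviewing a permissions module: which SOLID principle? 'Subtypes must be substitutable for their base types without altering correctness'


This describes the Liskov Substitution Principle (LSP)

Liskov Substitution Principle (LSP)


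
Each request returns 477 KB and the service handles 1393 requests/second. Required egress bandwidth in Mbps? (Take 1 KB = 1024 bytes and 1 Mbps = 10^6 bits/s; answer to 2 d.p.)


Formula: Mbps = payload_bytes * RPS * 8 / 1e6
Payload per request = 477 KB = 477 * 1024 = 488448 bytes
Total bytes/sec = 488448 * 1393 = 680408064
Total bits/sec = 680408064 * 8 = 5443264512
Mbps = 5443264512 / 1e6 = 5443.26

5443.26 Mbps


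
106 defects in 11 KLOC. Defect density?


Defect density = defects / KLOC
Defect density = 106 / 11
Defect density = 9.636 defects/KLOC

9.636 defects/KLOC


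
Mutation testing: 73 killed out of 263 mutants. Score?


Mutation score = killed / total * 100
Mutation score = 73 / 263 * 100
Mutation score = 27.76%

27.76%


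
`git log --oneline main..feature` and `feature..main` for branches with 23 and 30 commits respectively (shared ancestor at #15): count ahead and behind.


Common ancestor: commit #15
feature commits after divergence: 23 - 15 = 8
main commits after divergence: 30 - 15 = 15
feature is 8 commits ahead of main
main is 15 commits ahead of feature

feature ahead: 8, main ahead: 15


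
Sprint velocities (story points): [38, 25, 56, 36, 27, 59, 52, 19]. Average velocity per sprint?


Formula: Avg velocity = Total points / Number of sprints
Points: [38, 25, 56, 36, 27, 59, 52, 19]
Sum = 38 + 25 + 56 + 36 + 27 + 59 + 52 + 19 = 312
Avg velocity = 312 / 8 = 39.0 points/sprint

39.0 points/sprint


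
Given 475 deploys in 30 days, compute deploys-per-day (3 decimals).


Formula: deployments per day = releases / days
= 475 / 30
= 15.833 deploys/day
(equivalently, 110.83 deploys/week)

15.833 deploys/day


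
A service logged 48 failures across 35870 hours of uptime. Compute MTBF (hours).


Formula: MTBF = Total operating time / Number of failures
MTBF = 35870 / 48
MTBF = 747.29 hours

747.29 hours


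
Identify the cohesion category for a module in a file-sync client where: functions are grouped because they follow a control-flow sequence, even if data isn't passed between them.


Reasoning: Grouped by order of execution within a routine, not by data flow
Type: Procedural cohesion

Procedural cohesion


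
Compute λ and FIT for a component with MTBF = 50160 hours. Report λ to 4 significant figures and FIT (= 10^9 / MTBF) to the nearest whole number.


Formula: λ = 1 / MTBF; FIT = λ × 1e9 = 1e9 / MTBF
λ = 1 / 50160 ≈ 1.994e-05 failures/hour
FIT = 1e9 / 50160 ≈ 19936 failures per 1e9 hours (nearest whole number)

λ = 1.994e-05 /h, FIT = 19936


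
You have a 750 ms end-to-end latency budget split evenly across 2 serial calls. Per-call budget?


Formula: per_stage = total_budget / stages
per_stage = 750 / 2
per_stage = 375.0 ms

375.0 ms


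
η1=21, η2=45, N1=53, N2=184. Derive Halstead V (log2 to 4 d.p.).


Formula: V = N * log2(η), where N = N1 + N2 and η = η1 + η2
η = 21 + 45 = 66
N = 53 + 184 = 237
log2(66) ≈ 6.0444
V = 237 * 6.0444 = 1432.52

1432.52


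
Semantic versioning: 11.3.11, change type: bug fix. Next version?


Current: 11.3.11
Change category: 'bug fix' → patch bump
SemVer rule: patch bump → increment PATCH (MAJOR and MINOR unchanged)
New: 11.3.12

11.3.12


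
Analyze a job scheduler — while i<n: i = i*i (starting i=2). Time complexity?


Reasoning: squaring drives double-exponential growth; iterations ~ log log n
Complexity: O(log log n)

O(log log n)


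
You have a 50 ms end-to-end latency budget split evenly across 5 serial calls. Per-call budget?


Formula: per_stage = total_budget / stages
per_stage = 50 / 5
per_stage = 10.0 ms

10.0 ms


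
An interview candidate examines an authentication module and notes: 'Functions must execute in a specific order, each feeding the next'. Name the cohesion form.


Reasoning: Output of one is input to next
Type: Sequential cohesion

Sequential cohesion


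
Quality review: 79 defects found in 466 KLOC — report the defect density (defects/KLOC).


Defect density = defects / KLOC
Defect density = 79 / 466
Defect density = 0.17 defects/KLOC

0.17 defects/KLOC


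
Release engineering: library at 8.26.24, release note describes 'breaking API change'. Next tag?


Current: 8.26.24
Change category: 'breaking API change' → major bump
SemVer rule: major bump → increment MAJOR, reset MINOR and PATCH to 0
New: 9.0.0

9.0.0


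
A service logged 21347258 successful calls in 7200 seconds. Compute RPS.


Formula: throughput = requests / seconds
throughput = 21347258 / 7200
throughput = 2964.9 requests/second

2964.9 requests/second


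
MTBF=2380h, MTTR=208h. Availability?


Availability = MTBF / (MTBF + MTTR)
Availability = 2380 / (2380 + 208)
Availability = 2380 / 2588
Availability = 91.9629%

91.9629%


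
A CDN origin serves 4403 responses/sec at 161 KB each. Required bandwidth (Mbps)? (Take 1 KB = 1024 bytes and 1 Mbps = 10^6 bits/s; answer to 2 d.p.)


Formula: Mbps = payload_bytes * RPS * 8 / 1e6
Payload per request = 161 KB = 161 * 1024 = 164864 bytes
Total bytes/sec = 164864 * 4403 = 725896192
Total bits/sec = 725896192 * 8 = 5807169536
Mbps = 5807169536 / 1e6 = 5807.17

5807.17 Mbps


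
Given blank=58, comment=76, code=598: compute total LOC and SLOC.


Total LOC = blank + comment + code
Total LOC = 58 + 76 + 598 = 732
SLOC (source only) = code = 598

Total LOC: 732, SLOC: 598


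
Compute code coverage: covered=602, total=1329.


Coverage = covered / total * 100
Coverage = 602 / 1329 * 100
Coverage = 45.3%

45.3%


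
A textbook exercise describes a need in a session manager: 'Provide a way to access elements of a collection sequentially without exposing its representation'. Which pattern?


This matches the Iterator pattern

Iterator


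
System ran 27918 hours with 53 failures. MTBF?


Formula: MTBF = Total operating time / Number of failures
MTBF = 27918 / 53
MTBF = 526.75 hours

526.75 hours


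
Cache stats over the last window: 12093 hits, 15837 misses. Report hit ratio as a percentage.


Formula: hit rate = hits / (hits + misses) * 100
hit rate = 12093 / (12093 + 15837) * 100
hit rate = 12093 / 27930 * 100
hit rate = 43.3%

43.3%


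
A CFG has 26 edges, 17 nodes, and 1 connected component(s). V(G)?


Formula: V(G) = E - N + 2P
V(G) = 26 - 17 + 2*1
V(G) = 9 + 2
V(G) = 11

11


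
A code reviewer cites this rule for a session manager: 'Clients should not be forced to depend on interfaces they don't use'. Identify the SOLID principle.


This describes the Interface Segregation Principle (ISP)

Interface Segregation Principle (ISP)


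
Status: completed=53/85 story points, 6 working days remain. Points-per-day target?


Formula: Required rate = Remaining points / Days left
Remaining = 85 - 53 = 32 points
Required rate = 32 / 6 = 5.33 points/day

5.33 points/day


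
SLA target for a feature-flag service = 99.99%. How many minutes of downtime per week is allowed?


Formula: allowed downtime = period * (100 - SLA) / 100
Period (week) = 10080 minutes
Unavailability fraction = (100 - 99.99) / 100
Allowed downtime = 10080 * (100 - 99.99) / 100
Allowed downtime = 1.008 minutes

1.008 minutes


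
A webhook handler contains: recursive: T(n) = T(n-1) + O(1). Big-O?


Reasoning: linear recursion with constant work per frame
Complexity: O(n)

O(n)


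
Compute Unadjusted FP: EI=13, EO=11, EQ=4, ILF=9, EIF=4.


UFP = EI*4 + EO*5 + EQ*4 + ILF*10 + EIF*7
UFP = 13*4 + 11*5 + 4*4 + 9*10 + 4*7
UFP = 52 + 55 + 16 + 90 + 28
UFP = 241

241


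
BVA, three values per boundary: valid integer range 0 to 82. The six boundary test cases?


Range: [0, 82]
Boundaries: just below min, min, min+1, max-1, max, just above max
Values: [-1, 0, 1, 81, 82, 83]

[-1, 0, 1, 81, 82, 83]


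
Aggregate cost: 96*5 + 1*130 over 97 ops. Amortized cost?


Formula: Amortized cost = Total cost / Operations
Total cost = (96 * 5) + (1 * 130)
Total cost = 480 + 130 = 610
Amortized = 610 / 97 = 6.2887

6.2887


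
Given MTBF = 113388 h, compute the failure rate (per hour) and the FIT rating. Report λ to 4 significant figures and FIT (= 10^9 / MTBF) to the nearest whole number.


Formula: λ = 1 / MTBF; FIT = λ × 1e9 = 1e9 / MTBF
λ = 1 / 113388 ≈ 8.819e-06 failures/hour
FIT = 1e9 / 113388 ≈ 8819 failures per 1e9 hours (nearest whole number)

λ = 8.819e-06 /h, FIT = 8819


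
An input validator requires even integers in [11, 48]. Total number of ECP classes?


Constraint: even integers in [11, 48]
Class 1: x < 11 — out-of-range invalid
Class 2: x in [11,48] but odd — wrong type invalid
Class 3: x in [11,48] and even — valid
Class 4: x > 48 — out-of-range invalid
Total equivalence classes: 4

4 equivalence classes


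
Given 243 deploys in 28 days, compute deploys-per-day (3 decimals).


Formula: deployments per day = releases / days
= 243 / 28
= 8.679 deploys/day
(equivalently, 60.75 deploys/week)

8.679 deploys/day


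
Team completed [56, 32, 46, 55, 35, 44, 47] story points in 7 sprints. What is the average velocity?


Formula: Avg velocity = Total points / Number of sprints
Points: [56, 32, 46, 55, 35, 44, 47]
Sum = 56 + 32 + 46 + 55 + 35 + 44 + 47 = 315
Avg velocity = 315 / 7 = 45.0 points/sprint

45.0 points/sprint


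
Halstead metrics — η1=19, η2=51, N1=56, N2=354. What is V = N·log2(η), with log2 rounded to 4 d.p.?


Formula: V = N * log2(η), where N = N1 + N2 and η = η1 + η2
η = 19 + 51 = 70
N = 56 + 354 = 410
log2(70) ≈ 6.1293
V = 410 * 6.1293 = 2513.01

2513.01


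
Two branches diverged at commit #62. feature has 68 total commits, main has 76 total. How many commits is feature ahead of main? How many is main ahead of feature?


Common ancestor: commit #62
feature commits after divergence: 68 - 62 = 6
main commits after divergence: 76 - 62 = 14
feature is 6 commits ahead of main
main is 14 commits ahead of feature

feature ahead: 6, main ahead: 14


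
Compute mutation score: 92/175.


Mutation score = killed / total * 100
Mutation score = 92 / 175 * 100
Mutation score = 52.57%

52.57%


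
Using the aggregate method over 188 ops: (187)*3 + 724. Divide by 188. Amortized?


Formula: Amortized cost = Total cost / Operations
Total cost = (187 * 3) + (1 * 724)
Total cost = 561 + 724 = 1285
Amortized = 1285 / 188 = 6.8351

6.8351


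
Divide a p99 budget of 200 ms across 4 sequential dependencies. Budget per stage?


Formula: per_stage = total_budget / stages
per_stage = 200 / 4
per_stage = 50.0 ms

50.0 ms


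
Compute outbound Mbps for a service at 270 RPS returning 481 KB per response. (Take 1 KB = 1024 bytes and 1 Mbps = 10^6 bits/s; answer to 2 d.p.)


Formula: Mbps = payload_bytes * RPS * 8 / 1e6
Payload per request = 481 KB = 481 * 1024 = 492544 bytes
Total bytes/sec = 492544 * 270 = 132986880
Total bits/sec = 132986880 * 8 = 1063895040
Mbps = 1063895040 / 1e6 = 1063.9

1063.9 Mbps


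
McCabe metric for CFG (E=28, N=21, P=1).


Formula: V(G) = E - N + 2P
V(G) = 28 - 21 + 2*1
V(G) = 7 + 2
V(G) = 9

9


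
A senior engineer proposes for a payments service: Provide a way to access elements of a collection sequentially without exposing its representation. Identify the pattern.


This matches the Iterator pattern

Iterator


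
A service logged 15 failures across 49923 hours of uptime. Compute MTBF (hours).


Formula: MTBF = Total operating time / Number of failures
MTBF = 49923 / 15
MTBF = 3328.2 hours

3328.2 hours


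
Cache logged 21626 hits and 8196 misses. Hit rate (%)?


Formula: hit rate = hits / (hits + misses) * 100
hit rate = 21626 / (21626 + 8196) * 100
hit rate = 21626 / 29822 * 100
hit rate = 72.52%

72.52%


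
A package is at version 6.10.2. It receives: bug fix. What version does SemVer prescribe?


Current: 6.10.2
Change category: 'bug fix' → patch bump
SemVer rule: patch bump → increment PATCH (MAJOR and MINOR unchanged)
New: 6.10.3

6.10.3


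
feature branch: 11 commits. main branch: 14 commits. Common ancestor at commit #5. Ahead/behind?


Common ancestor: commit #5
feature commits after divergence: 11 - 5 = 6
main commits after divergence: 14 - 5 = 9
feature is 6 commits ahead of main
main is 9 commits ahead of feature

feature ahead: 6, main ahead: 9


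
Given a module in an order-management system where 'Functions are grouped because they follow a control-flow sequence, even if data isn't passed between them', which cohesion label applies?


Reasoning: Grouped by order of execution within a routine, not by data flow
Type: Procedural cohesion

Procedural cohesion


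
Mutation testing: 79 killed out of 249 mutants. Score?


Mutation score = killed / total * 100
Mutation score = 79 / 249 * 100
Mutation score = 31.73%

31.73%


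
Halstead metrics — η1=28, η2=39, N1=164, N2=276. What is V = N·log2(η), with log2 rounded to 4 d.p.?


Formula: V = N * log2(η), where N = N1 + N2 and η = η1 + η2
η = 28 + 39 = 67
N = 164 + 276 = 440
log2(67) ≈ 6.0661
V = 440 * 6.0661 = 2669.08

2669.08


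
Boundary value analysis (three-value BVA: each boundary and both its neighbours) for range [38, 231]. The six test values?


Range: [38, 231]
Boundaries: just below min, min, min+1, max-1, max, just above max
Values: [37, 38, 39, 230, 231, 232]

[37, 38, 39, 230, 231, 232]


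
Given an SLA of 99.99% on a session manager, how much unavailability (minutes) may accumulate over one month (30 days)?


Formula: allowed downtime = period * (100 - SLA) / 100
Period (month (30 days)) = 43200 minutes
Unavailability fraction = (100 - 99.99) / 100
Allowed downtime = 43200 * (100 - 99.99) / 100
Allowed downtime = 4.32 minutes

4.32 minutes


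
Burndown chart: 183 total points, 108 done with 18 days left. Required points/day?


Formula: Required rate = Remaining points / Days left
Remaining = 183 - 108 = 75 points
Required rate = 75 / 18 = 4.17 points/day

4.17 points/day


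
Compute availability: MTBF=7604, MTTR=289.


Availability = MTBF / (MTBF + MTTR)
Availability = 7604 / (7604 + 289)
Availability = 7604 / 7893
Availability = 96.3385%

96.3385%


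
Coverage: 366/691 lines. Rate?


Coverage = covered / total * 100
Coverage = 366 / 691 * 100
Coverage = 52.97%

52.97%


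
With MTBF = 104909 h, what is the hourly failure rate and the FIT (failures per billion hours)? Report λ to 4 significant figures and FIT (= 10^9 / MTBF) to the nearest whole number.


Formula: λ = 1 / MTBF; FIT = λ × 1e9 = 1e9 / MTBF
λ = 1 / 104909 ≈ 9.532e-06 failures/hour
FIT = 1e9 / 104909 ≈ 9532 failures per 1e9 hours (nearest whole number)

λ = 9.532e-06 /h, FIT = 9532


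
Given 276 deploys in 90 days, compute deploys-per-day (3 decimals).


Formula: deployments per day = releases / days
= 276 / 90
= 3.067 deploys/day
(equivalently, 21.47 deploys/week)

3.067 deploys/day


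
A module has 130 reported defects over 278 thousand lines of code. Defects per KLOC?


Defect density = defects / KLOC
Defect density = 130 / 278
Defect density = 0.468 defects/KLOC

0.468 defects/KLOC


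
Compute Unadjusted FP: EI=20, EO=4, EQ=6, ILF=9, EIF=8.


UFP = EI*4 + EO*5 + EQ*4 + ILF*10 + EIF*7
UFP = 20*4 + 4*5 + 6*4 + 9*10 + 8*7
UFP = 80 + 20 + 24 + 90 + 56
UFP = 270

270


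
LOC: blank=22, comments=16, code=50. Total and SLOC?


Total LOC = blank + comment + code
Total LOC = 22 + 16 + 50 = 88
SLOC (source only) = code = 50

Total LOC: 88, SLOC: 50


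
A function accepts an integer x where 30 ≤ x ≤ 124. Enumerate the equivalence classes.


Valid range: [30, 124]
Class 1: x < 30 — invalid
Class 2: 30 ≤ x ≤ 124 — valid
Class 3: x > 124 — invalid
Total equivalence classes: 3

3 equivalence classes


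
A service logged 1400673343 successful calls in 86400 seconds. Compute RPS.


Formula: throughput = requests / seconds
throughput = 1400673343 / 86400
throughput = 16211.5 requests/second

16211.5 requests/second


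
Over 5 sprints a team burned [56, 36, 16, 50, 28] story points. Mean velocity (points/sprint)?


Formula: Avg velocity = Total points / Number of sprints
Points: [56, 36, 16, 50, 28]
Sum = 56 + 36 + 16 + 50 + 28 = 186
Avg velocity = 186 / 5 = 37.2 points/sprint

37.2 points/sprint


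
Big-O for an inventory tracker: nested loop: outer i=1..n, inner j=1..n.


Reasoning: n iterations times n iterations
Complexity: O(n^2)

O(n^2)


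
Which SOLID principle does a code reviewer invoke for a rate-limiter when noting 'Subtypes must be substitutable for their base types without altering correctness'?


This describes the Liskov Substitution Principle (LSP)

Liskov Substitution Principle (LSP)


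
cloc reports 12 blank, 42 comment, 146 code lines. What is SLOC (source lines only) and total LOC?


Total LOC = blank + comment + code
Total LOC = 12 + 42 + 146 = 200
SLOC (source only) = code = 146

Total LOC: 200, SLOC: 146


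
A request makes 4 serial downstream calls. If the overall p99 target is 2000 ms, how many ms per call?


Formula: per_stage = total_budget / stages
per_stage = 2000 / 4
per_stage = 500.0 ms

500.0 ms


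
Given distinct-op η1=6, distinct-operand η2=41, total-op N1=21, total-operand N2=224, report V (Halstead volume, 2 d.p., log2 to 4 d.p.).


Formula: V = N * log2(η), where N = N1 + N2 and η = η1 + η2
η = 6 + 41 = 47
N = 21 + 224 = 245
log2(47) ≈ 5.5546
V = 245 * 5.5546 = 1360.88

1360.88


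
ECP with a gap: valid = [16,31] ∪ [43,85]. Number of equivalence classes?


Valid ranges: [16,31] and [43,85]
Class 1: x < 16 — invalid
Class 2: 16 ≤ x ≤ 31 — valid
Class 3: 31 < x < 43 — invalid (gap between ranges)
Class 4: 43 ≤ x ≤ 85 — valid
Class 5: x > 85 — invalid
Total equivalence classes: 5

5 equivalence classes


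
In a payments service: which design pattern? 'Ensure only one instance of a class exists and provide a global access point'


This matches the Singleton pattern

Singleton


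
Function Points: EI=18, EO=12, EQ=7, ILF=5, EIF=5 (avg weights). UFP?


UFP = EI*4 + EO*5 + EQ*4 + ILF*10 + EIF*7
UFP = 18*4 + 12*5 + 7*4 + 5*10 + 5*7
UFP = 72 + 60 + 28 + 50 + 35
UFP = 245

245


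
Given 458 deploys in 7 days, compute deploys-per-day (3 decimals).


Formula: deployments per day = releases / days
= 458 / 7
= 65.429 deploys/day
(equivalently, 458.0 deploys/week)

65.429 deploys/day


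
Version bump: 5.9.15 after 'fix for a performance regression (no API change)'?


Current: 5.9.15
Change category: 'fix for a performance regression (no API change)' → patch bump
SemVer rule: patch bump → increment PATCH (MAJOR and MINOR unchanged)
New: 5.9.16

5.9.16


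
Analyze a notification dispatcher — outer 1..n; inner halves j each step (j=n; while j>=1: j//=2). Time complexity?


Reasoning: n times log n
Complexity: O(n log n)

O(n log n)


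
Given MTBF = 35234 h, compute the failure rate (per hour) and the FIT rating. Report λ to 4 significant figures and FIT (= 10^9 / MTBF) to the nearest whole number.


Formula: λ = 1 / MTBF; FIT = λ × 1e9 = 1e9 / MTBF
λ = 1 / 35234 ≈ 2.838e-05 failures/hour
FIT = 1e9 / 35234 ≈ 28382 failures per 1e9 hours (nearest whole number)

λ = 2.838e-05 /h, FIT = 28382


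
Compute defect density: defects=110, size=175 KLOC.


Defect density = defects / KLOC
Defect density = 110 / 175
Defect density = 0.629 defects/KLOC

0.629 defects/KLOC


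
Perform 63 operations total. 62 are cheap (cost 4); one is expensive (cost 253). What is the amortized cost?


Formula: Amortized cost = Total cost / Operations
Total cost = (62 * 4) + (1 * 253)
Total cost = 248 + 253 = 501
Amortized = 501 / 63 = 7.9524

7.9524


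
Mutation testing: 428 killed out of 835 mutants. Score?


Mutation score = killed / total * 100
Mutation score = 428 / 835 * 100
Mutation score = 51.26%

51.26%


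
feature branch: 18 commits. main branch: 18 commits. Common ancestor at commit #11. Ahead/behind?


Common ancestor: commit #11
feature commits after divergence: 18 - 11 = 7
main commits after divergence: 18 - 11 = 7
feature is 7 commits ahead of main
main is 7 commits ahead of feature

feature ahead: 7, main ahead: 7


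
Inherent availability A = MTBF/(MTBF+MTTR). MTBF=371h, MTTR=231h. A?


Availability = MTBF / (MTBF + MTTR)
Availability = 371 / (371 + 231)
Availability = 371 / 602
Availability = 61.6279%

61.6279%


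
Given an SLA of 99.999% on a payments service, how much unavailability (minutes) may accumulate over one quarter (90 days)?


Formula: allowed downtime = period * (100 - SLA) / 100
Period (quarter (90 days)) = 129600 minutes
Unavailability fraction = (100 - 99.999) / 100
Allowed downtime = 129600 * (100 - 99.999) / 100
Allowed downtime = 1.296 minutes

1.296 minutes


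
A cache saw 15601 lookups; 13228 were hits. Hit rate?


Formula: hit rate = hits / (hits + misses) * 100
hit rate = 13228 / (13228 + 2373) * 100
hit rate = 13228 / 15601 * 100
hit rate = 84.79%

84.79%


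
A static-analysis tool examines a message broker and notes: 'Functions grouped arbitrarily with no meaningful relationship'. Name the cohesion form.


Reasoning: Worst: random grouping
Type: Coincidental cohesion

Coincidental cohesion


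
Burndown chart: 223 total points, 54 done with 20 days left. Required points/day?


Formula: Required rate = Remaining points / Days left
Remaining = 223 - 54 = 169 points
Required rate = 169 / 20 = 8.45 points/day

8.45 points/day


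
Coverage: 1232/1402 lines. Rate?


Coverage = covered / total * 100
Coverage = 1232 / 1402 * 100
Coverage = 87.87%

87.87%


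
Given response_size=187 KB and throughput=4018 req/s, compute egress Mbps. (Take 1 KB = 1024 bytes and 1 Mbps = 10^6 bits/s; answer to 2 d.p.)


Formula: Mbps = payload_bytes * RPS * 8 / 1e6
Payload per request = 187 KB = 187 * 1024 = 191488 bytes
Total bytes/sec = 191488 * 4018 = 769398784
Total bits/sec = 769398784 * 8 = 6155190272
Mbps = 6155190272 / 1e6 = 6155.19

6155.19 Mbps


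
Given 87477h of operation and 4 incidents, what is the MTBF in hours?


Formula: MTBF = Total operating time / Number of failures
MTBF = 87477 / 4
MTBF = 21869.25 hours

21869.25 hours


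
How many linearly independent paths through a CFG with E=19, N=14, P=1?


Formula: V(G) = E - N + 2P
V(G) = 19 - 14 + 2*1
V(G) = 5 + 2
V(G) = 7

7


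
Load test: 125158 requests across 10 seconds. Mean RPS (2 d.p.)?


Formula: throughput = requests / seconds
throughput = 125158 / 10
throughput = 12515.8 requests/second

12515.8 requests/second


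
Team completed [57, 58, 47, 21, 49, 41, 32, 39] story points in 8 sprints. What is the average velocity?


Formula: Avg velocity = Total points / Number of sprints
Points: [57, 58, 47, 21, 49, 41, 32, 39]
Sum = 57 + 58 + 47 + 21 + 49 + 41 + 32 + 39 = 344
Avg velocity = 344 / 8 = 43.0 points/sprint

43.0 points/sprint


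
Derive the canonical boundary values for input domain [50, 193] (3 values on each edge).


Range: [50, 193]
Boundaries: just below min, min, min+1, max-1, max, just above max
Values: [49, 50, 51, 192, 193, 194]

[49, 50, 51, 192, 193, 194]


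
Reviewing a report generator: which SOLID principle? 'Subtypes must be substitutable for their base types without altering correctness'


This describes the Liskov Substitution Principle (LSP)

Liskov Substitution Principle (LSP)


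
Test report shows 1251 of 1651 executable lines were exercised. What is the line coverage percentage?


Coverage = covered / total * 100
Coverage = 1251 / 1651 * 100
Coverage = 75.77%

75.77%


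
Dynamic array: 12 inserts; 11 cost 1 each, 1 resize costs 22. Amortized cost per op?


Formula: Amortized cost = Total cost / Operations
Total cost = (11 * 1) + (1 * 22)
Total cost = 11 + 22 = 33
Amortized = 33 / 12 = 2.75

2.75


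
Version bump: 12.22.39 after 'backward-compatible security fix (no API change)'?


Current: 12.22.39
Change category: 'backward-compatible security fix (no API change)' → patch bump
SemVer rule: patch bump → increment PATCH (MAJOR and MINOR unchanged)
New: 12.22.40

12.22.40


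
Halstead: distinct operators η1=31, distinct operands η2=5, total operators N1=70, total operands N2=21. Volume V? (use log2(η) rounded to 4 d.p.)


Formula: V = N * log2(η), where N = N1 + N2 and η = η1 + η2
η = 31 + 5 = 36
N = 70 + 21 = 91
log2(36) ≈ 5.1699
V = 91 * 5.1699 = 470.46

470.46


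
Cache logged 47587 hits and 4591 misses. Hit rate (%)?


Formula: hit rate = hits / (hits + misses) * 100
hit rate = 47587 / (47587 + 4591) * 100
hit rate = 47587 / 52178 * 100
hit rate = 91.2%

91.2%


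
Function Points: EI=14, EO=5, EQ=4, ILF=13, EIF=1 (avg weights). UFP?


UFP = EI*4 + EO*5 + EQ*4 + ILF*10 + EIF*7
UFP = 14*4 + 5*5 + 4*4 + 13*10 + 1*7
UFP = 56 + 25 + 16 + 130 + 7
UFP = 234

234


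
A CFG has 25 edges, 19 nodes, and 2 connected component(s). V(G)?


Formula: V(G) = E - N + 2P
V(G) = 25 - 19 + 2*2
V(G) = 6 + 4
V(G) = 10

10


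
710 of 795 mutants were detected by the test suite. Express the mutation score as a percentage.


Mutation score = killed / total * 100
Mutation score = 710 / 795 * 100
Mutation score = 89.31%

89.31%


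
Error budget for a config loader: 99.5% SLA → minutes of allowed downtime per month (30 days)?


Formula: allowed downtime = period * (100 - SLA) / 100
Period (month (30 days)) = 43200 minutes
Unavailability fraction = (100 - 99.5) / 100
Allowed downtime = 43200 * (100 - 99.5) / 100
Allowed downtime = 216.0 minutes

216.0 minutes


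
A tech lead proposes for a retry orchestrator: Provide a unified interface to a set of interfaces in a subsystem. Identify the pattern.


This matches the Facade pattern

Facade


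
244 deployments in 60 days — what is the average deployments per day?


Formula: deployments per day = releases / days
= 244 / 60
= 4.067 deploys/day
(equivalently, 28.47 deploys/week)

4.067 deploys/day


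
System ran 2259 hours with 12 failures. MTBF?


Formula: MTBF = Total operating time / Number of failures
MTBF = 2259 / 12
MTBF = 188.25 hours

188.25 hours


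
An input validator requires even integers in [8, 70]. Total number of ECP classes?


Constraint: even integers in [8, 70]
Class 1: x < 8 — out-of-range invalid
Class 2: x in [8,70] but odd — wrong type invalid
Class 3: x in [8,70] and even — valid
Class 4: x > 70 — out-of-range invalid
Total equivalence classes: 4

4 equivalence classes


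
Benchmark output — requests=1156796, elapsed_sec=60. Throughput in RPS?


Formula: throughput = requests / seconds
throughput = 1156796 / 60
throughput = 19279.93 requests/second

19279.93 requests/second


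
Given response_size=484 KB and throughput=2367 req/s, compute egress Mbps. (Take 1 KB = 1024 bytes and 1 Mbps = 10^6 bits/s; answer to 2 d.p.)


Formula: Mbps = payload_bytes * RPS * 8 / 1e6
Payload per request = 484 KB = 484 * 1024 = 495616 bytes
Total bytes/sec = 495616 * 2367 = 1173123072
Total bits/sec = 1173123072 * 8 = 9384984576
Mbps = 9384984576 / 1e6 = 9384.98

9384.98 Mbps


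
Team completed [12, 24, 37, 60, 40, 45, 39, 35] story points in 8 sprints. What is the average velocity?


Formula: Avg velocity = Total points / Number of sprints
Points: [12, 24, 37, 60, 40, 45, 39, 35]
Sum = 12 + 24 + 37 + 60 + 40 + 45 + 39 + 35 = 292
Avg velocity = 292 / 8 = 36.5 points/sprint

36.5 points/sprint


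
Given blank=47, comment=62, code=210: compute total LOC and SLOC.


Total LOC = blank + comment + code
Total LOC = 47 + 62 + 210 = 319
SLOC (source only) = code = 210

Total LOC: 319, SLOC: 210


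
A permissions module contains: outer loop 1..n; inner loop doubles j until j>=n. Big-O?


Reasoning: linear outer times logarithmic inner
Complexity: O(n log n)

O(n log n)


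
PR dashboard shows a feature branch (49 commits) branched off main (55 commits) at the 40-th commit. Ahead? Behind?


Common ancestor: commit #40
feature commits after divergence: 49 - 40 = 9
main commits after divergence: 55 - 40 = 15
feature is 9 commits ahead of main
main is 15 commits ahead of feature

feature ahead: 9, main ahead: 15


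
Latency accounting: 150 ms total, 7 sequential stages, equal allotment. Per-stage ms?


Formula: per_stage = total_budget / stages
per_stage = 150 / 7
per_stage = 21.43 ms

21.43 ms


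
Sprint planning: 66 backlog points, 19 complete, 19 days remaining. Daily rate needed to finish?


Formula: Required rate = Remaining points / Days left
Remaining = 66 - 19 = 47 points
Required rate = 47 / 19 = 2.47 points/day

2.47 points/day


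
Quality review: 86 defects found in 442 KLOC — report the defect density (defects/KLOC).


Defect density = defects / KLOC
Defect density = 86 / 442
Defect density = 0.195 defects/KLOC

0.195 defects/KLOC


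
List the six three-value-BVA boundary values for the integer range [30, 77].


Range: [30, 77]
Boundaries: just below min, min, min+1, max-1, max, just above max
Values: [29, 30, 31, 76, 77, 78]

[29, 30, 31, 76, 77, 78]


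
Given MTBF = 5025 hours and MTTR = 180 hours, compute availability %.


Availability = MTBF / (MTBF + MTTR)
Availability = 5025 / (5025 + 180)
Availability = 5025 / 5205
Availability = 96.5418%

96.5418%


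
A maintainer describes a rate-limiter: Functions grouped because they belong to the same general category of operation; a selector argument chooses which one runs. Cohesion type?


Reasoning: Grouped by category of activity, not by data or sequence
Type: Logical cohesion

Logical cohesion


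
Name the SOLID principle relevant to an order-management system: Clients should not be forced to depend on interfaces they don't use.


This describes the Interface Segregation Principle (ISP)

Interface Segregation Principle (ISP)


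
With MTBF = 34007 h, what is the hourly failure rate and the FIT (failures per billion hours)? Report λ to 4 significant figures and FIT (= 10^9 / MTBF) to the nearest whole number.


Formula: λ = 1 / MTBF; FIT = λ × 1e9 = 1e9 / MTBF
λ = 1 / 34007 ≈ 2.941e-05 failures/hour
FIT = 1e9 / 34007 ≈ 29406 failures per 1e9 hours (nearest whole number)

λ = 2.941e-05 /h, FIT = 29406
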